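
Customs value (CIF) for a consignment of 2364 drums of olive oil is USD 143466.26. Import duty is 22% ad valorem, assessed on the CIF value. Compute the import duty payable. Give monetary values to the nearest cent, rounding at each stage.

Import duty: USD 31562.58

Import duty = 143466.26 × 22% = 31562.58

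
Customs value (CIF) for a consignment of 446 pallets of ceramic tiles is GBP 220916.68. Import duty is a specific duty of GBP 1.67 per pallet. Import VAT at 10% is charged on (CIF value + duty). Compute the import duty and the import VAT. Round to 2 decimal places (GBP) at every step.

Import duty: GBP 744.82; import VAT: GBP 22166.15

Import duty = 446 × 1.67 = 744.82
VAT base = CIF + duty = 220916.68 + 744.82 = 221661.50
Import VAT = 221661.50 × 10% = 22166.15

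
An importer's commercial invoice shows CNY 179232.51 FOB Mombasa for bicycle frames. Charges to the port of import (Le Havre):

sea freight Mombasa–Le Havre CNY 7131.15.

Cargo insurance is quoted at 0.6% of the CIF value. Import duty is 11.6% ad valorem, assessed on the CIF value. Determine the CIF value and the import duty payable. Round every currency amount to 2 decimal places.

CIF value: CNY 187488.59; import duty: CNY 21748.68

Let C be the CIF value. C = FOB price + freight + 0.6% × C
C − 0.6% × C = 179232.51 + 7131.15
0.994 × C = 186363.66
C = 186363.66 / 0.994 = 187488.59
Insurance premium = 0.6% × 187488.59 = 1124.93
Import duty = 187488.59 × 11.6% = 21748.68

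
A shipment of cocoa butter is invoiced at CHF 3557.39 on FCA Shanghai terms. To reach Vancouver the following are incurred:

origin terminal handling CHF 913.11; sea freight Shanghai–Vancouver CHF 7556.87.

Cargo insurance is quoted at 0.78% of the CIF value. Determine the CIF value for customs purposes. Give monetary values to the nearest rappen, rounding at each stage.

CIF value: CHF 12121.92

Let C be the CIF value. C = FCA price + pre-shipment costs + freight + 0.78% × C
C − 0.78% × C = 3557.39 + 913.11 + 7556.87
0.9922 × C = 12027.37
C = 12027.37 / 0.9922 = 12121.92
Insurance premium = 0.78% × 12121.92 = 94.55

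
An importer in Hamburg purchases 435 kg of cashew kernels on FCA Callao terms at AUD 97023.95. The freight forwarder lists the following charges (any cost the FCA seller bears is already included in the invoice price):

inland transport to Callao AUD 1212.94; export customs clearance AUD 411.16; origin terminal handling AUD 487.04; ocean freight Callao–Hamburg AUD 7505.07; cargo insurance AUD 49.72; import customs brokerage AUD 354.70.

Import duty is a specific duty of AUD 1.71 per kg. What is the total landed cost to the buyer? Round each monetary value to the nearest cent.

Total landed cost: AUD 106164.33

FCA: the seller delivers export-cleared goods to the carrier; the buyer bears costs from that point.
Already in the invoice (seller's account under FCA): inland to port, export clearance — exclude.
CIF value = FCA price + origin terminal + freight + insurance = 97023.95 + 487.04 + 7505.07 + 49.72 = 105065.78
Import duty = 435 × 1.71 = 743.85
Buyer bears: origin terminal 487.04 + freight 7505.07 + insurance 49.72 + brokerage 354.70 + duty 743.85 = 9140.38
Landed cost = invoice 97023.95 + 9140.38 = 106164.33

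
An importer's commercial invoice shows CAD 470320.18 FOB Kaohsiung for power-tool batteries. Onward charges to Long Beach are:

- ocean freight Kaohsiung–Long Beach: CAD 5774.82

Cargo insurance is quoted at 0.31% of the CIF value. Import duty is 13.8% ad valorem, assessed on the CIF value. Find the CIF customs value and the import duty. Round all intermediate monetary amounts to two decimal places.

CIF value: CAD 477575.48; import duty: CAD 65905.42

Let C be the CIF value. C = FOB price + freight + 0.31% × C
C − 0.31% × C = 470320.18 + 5774.82
0.9969 × C = 476095.00
C = 476095.00 / 0.9969 = 477575.48
Insurance premium = 0.31% × 477575.48 = 1480.48
Import duty = 477575.48 × 13.8% = 65905.42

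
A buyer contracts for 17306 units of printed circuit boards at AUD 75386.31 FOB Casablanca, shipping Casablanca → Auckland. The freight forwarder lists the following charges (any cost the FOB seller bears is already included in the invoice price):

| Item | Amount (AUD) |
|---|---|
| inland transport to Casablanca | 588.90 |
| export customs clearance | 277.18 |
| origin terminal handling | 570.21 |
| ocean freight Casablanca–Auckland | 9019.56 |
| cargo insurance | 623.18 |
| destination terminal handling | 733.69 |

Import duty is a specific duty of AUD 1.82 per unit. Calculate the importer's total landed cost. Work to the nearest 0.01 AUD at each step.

Total landed cost: AUD 117259.66

FOB: the seller bears costs until goods are on board at the origin port; the buyer bears freight, insurance and all costs thereafter.
Already in the invoice (seller's account under FOB): inland to port, export clearance, origin terminal — exclude.
CIF value = FOB price + freight + insurance = 75386.31 + 9019.56 + 623.18 = 85029.05
Import duty = 17306 × 1.82 = 31496.92
Buyer bears: freight 9019.56 + insurance 623.18 + destination terminal 733.69 + duty 31496.92 = 41873.35
Landed cost = invoice 75386.31 + 41873.35 = 117259.66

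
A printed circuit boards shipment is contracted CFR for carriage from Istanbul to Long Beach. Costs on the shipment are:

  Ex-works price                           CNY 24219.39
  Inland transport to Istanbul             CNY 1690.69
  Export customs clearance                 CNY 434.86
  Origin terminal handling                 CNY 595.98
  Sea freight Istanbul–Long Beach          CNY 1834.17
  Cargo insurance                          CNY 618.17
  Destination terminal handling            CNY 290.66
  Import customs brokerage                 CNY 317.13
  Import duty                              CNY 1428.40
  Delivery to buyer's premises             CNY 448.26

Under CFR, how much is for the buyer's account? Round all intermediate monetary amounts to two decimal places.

CFR: the seller pays costs through ocean freight to the destination port, but not insurance.
Seller's account: goods 24219.39 + inland to port 1690.69 + export clearance 434.86 + origin terminal 595.98 + freight 1834.17 = 28775.09
Buyer's account: insurance 618.17 + destination terminal 290.66 + brokerage 317.13 + duty 1428.40 + delivery 448.26 = 3102.62

Buyer's account: CNY 3102.62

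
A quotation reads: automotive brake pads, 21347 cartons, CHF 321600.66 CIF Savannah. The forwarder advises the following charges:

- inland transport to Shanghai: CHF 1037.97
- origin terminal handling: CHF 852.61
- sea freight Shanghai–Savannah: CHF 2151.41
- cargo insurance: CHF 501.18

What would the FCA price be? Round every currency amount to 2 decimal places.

FCA price: CHF 318095.46

Not relevant to the conversion: inland to port — on the seller under both CIF and FCA; already in the CIF price and stays in the FCA price.
From CIF to FCA, the seller no longer bears: origin terminal, freight, insurance.
FCA price = 321600.66 − 852.61 − 2151.41 − 501.18 = 318095.46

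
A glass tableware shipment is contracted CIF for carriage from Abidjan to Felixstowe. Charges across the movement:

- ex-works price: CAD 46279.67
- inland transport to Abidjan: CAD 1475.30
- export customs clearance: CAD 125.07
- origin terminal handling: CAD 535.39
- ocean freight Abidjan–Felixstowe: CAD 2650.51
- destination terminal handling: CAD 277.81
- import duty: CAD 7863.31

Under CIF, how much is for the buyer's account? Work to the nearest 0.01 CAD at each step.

Buyer's account: CAD 8141.12

CIF: the seller pays costs through ocean freight and marine insurance to the destination port.
Seller's account: goods 46279.67 + inland to port 1475.30 + export clearance 125.07 + origin terminal 535.39 + freight 2650.51 = 51065.94
Buyer's account: destination terminal 277.81 + duty 7863.31 = 8141.12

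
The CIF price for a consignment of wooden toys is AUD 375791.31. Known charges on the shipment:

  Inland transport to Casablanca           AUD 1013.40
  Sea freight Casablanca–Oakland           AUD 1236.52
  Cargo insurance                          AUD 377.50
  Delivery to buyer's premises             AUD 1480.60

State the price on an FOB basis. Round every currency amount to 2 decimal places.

Not relevant to the conversion: inland to port — on the seller under both CIF and FOB; already in the CIF price and stays in the FOB price. delivery — on the buyer under both terms; not part of either seller's price.
From CIF to FOB, the seller no longer bears: freight, insurance.
FOB price = 375791.31 − 1236.52 − 377.50 = 374177.29

FOB price: AUD 374177.29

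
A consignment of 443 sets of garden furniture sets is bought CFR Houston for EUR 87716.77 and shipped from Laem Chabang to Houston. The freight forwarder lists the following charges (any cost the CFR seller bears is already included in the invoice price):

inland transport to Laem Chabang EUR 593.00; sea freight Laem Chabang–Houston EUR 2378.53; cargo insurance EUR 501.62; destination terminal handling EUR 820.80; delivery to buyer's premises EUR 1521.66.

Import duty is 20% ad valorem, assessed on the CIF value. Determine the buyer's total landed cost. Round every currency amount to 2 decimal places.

CFR: the seller pays costs through ocean freight to the destination port, but not insurance.
Already in the invoice (seller's account under CFR): inland to port, freight — exclude.
CIF value = CFR price + insurance = 87716.77 + 501.62 = 88218.39
Import duty = 88218.39 × 20% = 17643.68
Buyer bears: insurance 501.62 + destination terminal 820.80 + delivery 1521.66 + duty 17643.68 = 20487.76
Landed cost = invoice 87716.77 + 20487.76 = 108204.53

Total landed cost: EUR 108204.53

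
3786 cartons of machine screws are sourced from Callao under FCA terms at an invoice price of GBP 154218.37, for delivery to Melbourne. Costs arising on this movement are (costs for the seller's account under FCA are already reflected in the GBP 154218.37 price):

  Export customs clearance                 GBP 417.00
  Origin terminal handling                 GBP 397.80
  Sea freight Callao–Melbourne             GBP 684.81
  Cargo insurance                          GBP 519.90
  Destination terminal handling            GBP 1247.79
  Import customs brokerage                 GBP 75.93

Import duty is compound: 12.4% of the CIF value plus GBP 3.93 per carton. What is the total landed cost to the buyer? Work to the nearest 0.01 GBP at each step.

FCA: the seller delivers export-cleared goods to the carrier; the buyer bears costs from that point.
Already in the invoice (seller's account under FCA): export clearance — exclude.
CIF value = FCA price + origin terminal + freight + insurance = 154218.37 + 397.80 + 684.81 + 519.90 = 155820.88
Ad valorem component: 155820.88 × 12.4% = 19321.79
Specific component: 3786 × 3.93 = 14878.98
Import duty = 19321.79 + 14878.98 = 34200.77
Buyer bears: origin terminal 397.80 + freight 684.81 + insurance 519.90 + destination terminal 1247.79 + brokerage 75.93 + duty 34200.77 = 37127.00
Landed cost = invoice 154218.37 + 37127.00 = 191345.37

Total landed cost: GBP 191345.37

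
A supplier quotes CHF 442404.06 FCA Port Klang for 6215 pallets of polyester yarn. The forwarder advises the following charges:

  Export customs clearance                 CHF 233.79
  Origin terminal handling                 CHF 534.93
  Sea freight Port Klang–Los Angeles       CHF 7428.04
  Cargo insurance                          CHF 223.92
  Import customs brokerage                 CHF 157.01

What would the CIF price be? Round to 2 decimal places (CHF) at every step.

Not relevant to the conversion: export clearance — on the seller under both FCA and CIF; already in the FCA price and stays in the CIF price. brokerage — on the buyer under both terms; not part of either seller's price.
From FCA to CIF, the seller additionally bears: origin terminal, freight, insurance.
CIF price = 442404.06 + 534.93 + 7428.04 + 223.92 = 450590.95

CIF price: CHF 450590.95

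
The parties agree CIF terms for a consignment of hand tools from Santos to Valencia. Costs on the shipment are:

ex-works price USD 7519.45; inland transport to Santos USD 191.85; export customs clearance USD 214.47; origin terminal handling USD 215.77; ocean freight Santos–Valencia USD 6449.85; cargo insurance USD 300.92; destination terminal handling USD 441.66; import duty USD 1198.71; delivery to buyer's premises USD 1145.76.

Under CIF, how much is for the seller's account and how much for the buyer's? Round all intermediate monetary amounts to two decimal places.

Seller: USD 14892.31; buyer: USD 2786.13

CIF: the seller pays costs through ocean freight and marine insurance to the destination port.
Seller's account: goods 7519.45 + inland to port 191.85 + export clearance 214.47 + origin terminal 215.77 + freight 6449.85 + insurance 300.92 = 14892.31
Buyer's account: destination terminal 441.66 + duty 1198.71 + delivery 1145.76 = 2786.13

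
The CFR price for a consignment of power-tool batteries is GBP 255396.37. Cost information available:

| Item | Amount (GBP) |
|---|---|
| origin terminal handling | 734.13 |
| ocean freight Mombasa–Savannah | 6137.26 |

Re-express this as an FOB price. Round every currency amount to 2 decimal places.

FOB price: GBP 249259.11

Not relevant to the conversion: origin terminal — on the seller under both CFR and FOB; already in the CFR price and stays in the FOB price.
From CFR to FOB, the seller no longer bears: freight.
FOB price = 255396.37 − 6137.26 = 249259.11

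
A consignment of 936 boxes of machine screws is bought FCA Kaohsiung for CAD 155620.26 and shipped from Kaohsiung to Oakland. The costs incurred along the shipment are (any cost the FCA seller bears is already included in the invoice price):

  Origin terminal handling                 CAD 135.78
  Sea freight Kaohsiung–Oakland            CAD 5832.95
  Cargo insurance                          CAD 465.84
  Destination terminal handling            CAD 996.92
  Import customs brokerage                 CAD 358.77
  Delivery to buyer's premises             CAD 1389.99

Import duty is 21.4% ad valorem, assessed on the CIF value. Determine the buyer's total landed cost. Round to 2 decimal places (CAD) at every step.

FCA: the seller delivers export-cleared goods to the carrier; the buyer bears costs from that point.
CIF value = FCA price + origin terminal + freight + insurance = 155620.26 + 135.78 + 5832.95 + 465.84 = 162054.83
Import duty = 162054.83 × 21.4% = 34679.73
Buyer bears: origin terminal 135.78 + freight 5832.95 + insurance 465.84 + destination terminal 996.92 + brokerage 358.77 + delivery 1389.99 + duty 34679.73 = 43859.98
Landed cost = invoice 155620.26 + 43859.98 = 199480.24

Total landed cost: CAD 199480.24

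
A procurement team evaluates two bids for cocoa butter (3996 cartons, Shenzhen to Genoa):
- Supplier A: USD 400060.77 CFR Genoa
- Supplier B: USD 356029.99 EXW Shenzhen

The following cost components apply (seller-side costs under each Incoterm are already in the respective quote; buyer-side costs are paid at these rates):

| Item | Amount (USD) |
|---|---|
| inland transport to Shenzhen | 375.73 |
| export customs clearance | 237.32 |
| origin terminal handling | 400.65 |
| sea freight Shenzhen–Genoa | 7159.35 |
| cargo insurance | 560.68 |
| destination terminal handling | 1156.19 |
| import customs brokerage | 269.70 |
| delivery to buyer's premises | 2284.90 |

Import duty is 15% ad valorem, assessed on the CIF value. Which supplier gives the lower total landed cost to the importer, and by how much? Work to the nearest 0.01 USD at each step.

Supplier A (CFR):
CIF value = CFR price + insurance = 400060.77 + 560.68 = 400621.45
Import duty = 400621.45 × 15% = 60093.22
Buyer bears (A): 560.68 + 1156.19 + 269.70 + 2284.90 = 4271.47
Landed cost (A) = invoice 400060.77 + 4271.47 + duty 60093.22 = 464425.46
Supplier B (EXW):
CIF value = EXW price + inland to port + export clearance + origin terminal + freight + insurance = 356029.99 + 375.73 + 237.32 + 400.65 + 7159.35 + 560.68 = 364763.72
Import duty = 364763.72 × 15% = 54714.56
Buyer bears (B): 375.73 + 237.32 + 400.65 + 7159.35 + 560.68 + 1156.19 + 269.70 + 2284.90 = 12444.52
Landed cost (B) = invoice 356029.99 + 12444.52 + duty 54714.56 = 423189.07
Difference = |464425.46 − 423189.07| = 41236.39

Supplier B is cheaper by USD 41236.39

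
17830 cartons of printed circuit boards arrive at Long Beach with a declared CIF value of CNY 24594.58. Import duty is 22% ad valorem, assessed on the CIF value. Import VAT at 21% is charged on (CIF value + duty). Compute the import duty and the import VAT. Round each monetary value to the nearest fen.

Import duty = 24594.58 × 22% = 5410.81
VAT base = CIF + duty = 24594.58 + 5410.81 = 30005.39
Import VAT = 30005.39 × 21% = 6301.13

Import duty: CNY 5410.81; import VAT: CNY 6301.13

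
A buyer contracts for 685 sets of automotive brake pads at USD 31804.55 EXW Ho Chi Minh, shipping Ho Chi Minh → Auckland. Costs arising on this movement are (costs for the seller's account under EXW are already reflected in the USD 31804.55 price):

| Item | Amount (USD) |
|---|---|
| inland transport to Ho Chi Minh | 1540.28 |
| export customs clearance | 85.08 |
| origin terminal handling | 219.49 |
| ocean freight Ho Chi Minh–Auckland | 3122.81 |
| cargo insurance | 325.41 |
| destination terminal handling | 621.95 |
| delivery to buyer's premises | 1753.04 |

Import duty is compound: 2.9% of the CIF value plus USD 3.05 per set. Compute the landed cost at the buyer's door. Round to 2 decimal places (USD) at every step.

EXW: the seller makes goods available at their premises; the buyer bears all onward costs.
CIF value = EXW price + inland to port + export clearance + origin terminal + freight + insurance = 31804.55 + 1540.28 + 85.08 + 219.49 + 3122.81 + 325.41 = 37097.62
Ad valorem component: 37097.62 × 2.9% = 1075.83
Specific component: 685 × 3.05 = 2089.25
Import duty = 1075.83 + 2089.25 = 3165.08
Buyer bears: inland to port 1540.28 + export clearance 85.08 + origin terminal 219.49 + freight 3122.81 + insurance 325.41 + destination terminal 621.95 + delivery 1753.04 + duty 3165.08 = 10833.14
Landed cost = invoice 31804.55 + 10833.14 = 42637.69

Total landed cost: USD 42637.69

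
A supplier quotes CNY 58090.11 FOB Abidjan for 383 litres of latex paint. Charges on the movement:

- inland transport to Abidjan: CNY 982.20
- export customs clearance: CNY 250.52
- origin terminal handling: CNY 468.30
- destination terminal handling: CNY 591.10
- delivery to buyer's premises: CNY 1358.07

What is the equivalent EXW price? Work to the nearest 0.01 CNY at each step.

EXW price: CNY 56389.09

Not relevant to the conversion: delivery, destination terminal — on the buyer under both terms; not part of either seller's price.
From FOB to EXW, the seller no longer bears: inland to port, export clearance, origin terminal.
EXW price = 58090.11 − 982.20 − 250.52 − 468.30 = 56389.09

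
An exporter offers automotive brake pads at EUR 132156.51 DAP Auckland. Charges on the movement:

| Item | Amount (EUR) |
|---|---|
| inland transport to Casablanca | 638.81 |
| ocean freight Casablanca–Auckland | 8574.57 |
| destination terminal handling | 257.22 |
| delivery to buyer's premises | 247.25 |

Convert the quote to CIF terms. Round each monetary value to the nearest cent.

CIF price: EUR 131652.04

Not relevant to the conversion: freight, inland to port — on the seller under both DAP and CIF; already in the DAP price and stays in the CIF price.
From DAP to CIF, the seller no longer bears: destination terminal, delivery.
CIF price = 132156.51 − 257.22 − 247.25 = 131652.04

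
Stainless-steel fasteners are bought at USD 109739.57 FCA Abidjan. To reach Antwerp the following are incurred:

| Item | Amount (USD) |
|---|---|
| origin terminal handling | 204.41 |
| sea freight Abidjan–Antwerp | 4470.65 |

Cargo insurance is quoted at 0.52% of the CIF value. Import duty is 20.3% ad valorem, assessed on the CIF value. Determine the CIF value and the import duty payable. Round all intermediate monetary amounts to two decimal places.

CIF value: USD 115012.70; import duty: USD 23347.58

Let C be the CIF value. C = FCA price + pre-shipment costs + freight + 0.52% × C
C − 0.52% × C = 109739.57 + 204.41 + 4470.65
0.9948 × C = 114414.63
C = 114414.63 / 0.9948 = 115012.70
Insurance premium = 0.52% × 115012.70 = 598.07
Import duty = 115012.70 × 20.3% = 23347.58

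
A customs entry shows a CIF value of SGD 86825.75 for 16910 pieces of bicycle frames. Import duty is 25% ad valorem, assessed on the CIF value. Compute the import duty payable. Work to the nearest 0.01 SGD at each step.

Import duty = 86825.75 × 25% = 21706.44

Import duty: SGD 21706.44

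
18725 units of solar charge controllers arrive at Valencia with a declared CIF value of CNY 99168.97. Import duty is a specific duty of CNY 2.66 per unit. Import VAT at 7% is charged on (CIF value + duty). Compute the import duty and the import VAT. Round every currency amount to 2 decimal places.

Import duty: CNY 49808.50; import VAT: CNY 10428.42

Import duty = 18725 × 2.66 = 49808.50
VAT base = CIF + duty = 99168.97 + 49808.50 = 148977.47
Import VAT = 148977.47 × 7% = 10428.42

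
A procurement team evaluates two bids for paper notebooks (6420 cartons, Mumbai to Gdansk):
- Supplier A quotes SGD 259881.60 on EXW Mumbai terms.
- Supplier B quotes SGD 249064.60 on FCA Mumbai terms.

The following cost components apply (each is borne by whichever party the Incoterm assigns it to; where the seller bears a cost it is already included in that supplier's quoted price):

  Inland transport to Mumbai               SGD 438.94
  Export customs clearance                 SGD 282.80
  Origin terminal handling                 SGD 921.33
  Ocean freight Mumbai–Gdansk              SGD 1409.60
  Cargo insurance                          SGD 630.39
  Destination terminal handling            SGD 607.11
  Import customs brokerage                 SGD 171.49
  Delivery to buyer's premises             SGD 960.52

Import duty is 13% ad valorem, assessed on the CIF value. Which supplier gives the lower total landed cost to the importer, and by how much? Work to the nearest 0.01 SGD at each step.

Supplier B is cheaper by SGD 13038.78

Supplier A (EXW):
CIF value = EXW price + inland to port + export clearance + origin terminal + freight + insurance = 259881.60 + 438.94 + 282.80 + 921.33 + 1409.60 + 630.39 = 263564.66
Import duty = 263564.66 × 13% = 34263.41
Buyer bears (A): 438.94 + 282.80 + 921.33 + 1409.60 + 630.39 + 607.11 + 171.49 + 960.52 = 5422.18
Landed cost (A) = invoice 259881.60 + 5422.18 + duty 34263.41 = 299567.19
Supplier B (FCA):
CIF value = FCA price + origin terminal + freight + insurance = 249064.60 + 921.33 + 1409.60 + 630.39 = 252025.92
Import duty = 252025.92 × 13% = 32763.37
Buyer bears (B): 921.33 + 1409.60 + 630.39 + 607.11 + 171.49 + 960.52 = 4700.44
Landed cost (B) = invoice 249064.60 + 4700.44 + duty 32763.37 = 286528.41
Difference = |299567.19 − 286528.41| = 13038.78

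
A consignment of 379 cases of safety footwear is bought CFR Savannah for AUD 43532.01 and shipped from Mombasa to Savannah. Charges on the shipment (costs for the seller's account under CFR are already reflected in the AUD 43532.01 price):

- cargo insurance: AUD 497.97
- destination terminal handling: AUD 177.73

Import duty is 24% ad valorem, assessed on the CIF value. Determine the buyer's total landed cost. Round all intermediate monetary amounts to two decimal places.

CFR: the seller pays costs through ocean freight to the destination port, but not insurance.
CIF value = CFR price + insurance = 43532.01 + 497.97 = 44029.98
Import duty = 44029.98 × 24% = 10567.20
Buyer bears: insurance 497.97 + destination terminal 177.73 + duty 10567.20 = 11242.90
Landed cost = invoice 43532.01 + 11242.90 = 54774.91

Total landed cost: AUD 54774.91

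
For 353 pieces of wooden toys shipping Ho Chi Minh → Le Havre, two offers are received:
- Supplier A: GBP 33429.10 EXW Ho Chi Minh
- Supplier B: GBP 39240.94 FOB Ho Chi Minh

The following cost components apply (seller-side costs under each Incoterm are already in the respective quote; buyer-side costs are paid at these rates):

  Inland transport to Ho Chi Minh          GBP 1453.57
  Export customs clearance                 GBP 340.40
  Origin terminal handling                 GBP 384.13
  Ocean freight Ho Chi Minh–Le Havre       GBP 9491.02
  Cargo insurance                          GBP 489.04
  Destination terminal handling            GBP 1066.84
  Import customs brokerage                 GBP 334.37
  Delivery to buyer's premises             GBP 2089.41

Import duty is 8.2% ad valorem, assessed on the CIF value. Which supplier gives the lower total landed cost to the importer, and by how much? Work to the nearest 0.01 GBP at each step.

Supplier A is cheaper by GBP 3931.70

Supplier A (EXW):
CIF value = EXW price + inland to port + export clearance + origin terminal + freight + insurance = 33429.10 + 1453.57 + 340.40 + 384.13 + 9491.02 + 489.04 = 45587.26
Import duty = 45587.26 × 8.2% = 3738.16
Buyer bears (A): 1453.57 + 340.40 + 384.13 + 9491.02 + 489.04 + 1066.84 + 334.37 + 2089.41 = 15648.78
Landed cost (A) = invoice 33429.10 + 15648.78 + duty 3738.16 = 52816.04
Supplier B (FOB):
CIF value = FOB price + freight + insurance = 39240.94 + 9491.02 + 489.04 = 49221.00
Import duty = 49221.00 × 8.2% = 4036.12
Buyer bears (B): 9491.02 + 489.04 + 1066.84 + 334.37 + 2089.41 = 13470.68
Landed cost (B) = invoice 39240.94 + 13470.68 + duty 4036.12 = 56747.74
Difference = |52816.04 − 56747.74| = 3931.70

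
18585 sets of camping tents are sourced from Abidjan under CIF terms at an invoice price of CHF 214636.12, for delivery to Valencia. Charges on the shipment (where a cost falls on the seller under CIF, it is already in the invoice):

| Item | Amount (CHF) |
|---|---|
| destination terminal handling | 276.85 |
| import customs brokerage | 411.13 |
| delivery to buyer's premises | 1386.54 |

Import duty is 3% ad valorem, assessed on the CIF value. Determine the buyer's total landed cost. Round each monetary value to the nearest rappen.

CIF: the seller pays costs through ocean freight and marine insurance to the destination port.
The CIF price already equals the CIF value: 214636.12
Import duty = 214636.12 × 3% = 6439.08
Buyer bears: destination terminal 276.85 + brokerage 411.13 + delivery 1386.54 + duty 6439.08 = 8513.60
Landed cost = invoice 214636.12 + 8513.60 = 223149.72

Total landed cost: CHF 223149.72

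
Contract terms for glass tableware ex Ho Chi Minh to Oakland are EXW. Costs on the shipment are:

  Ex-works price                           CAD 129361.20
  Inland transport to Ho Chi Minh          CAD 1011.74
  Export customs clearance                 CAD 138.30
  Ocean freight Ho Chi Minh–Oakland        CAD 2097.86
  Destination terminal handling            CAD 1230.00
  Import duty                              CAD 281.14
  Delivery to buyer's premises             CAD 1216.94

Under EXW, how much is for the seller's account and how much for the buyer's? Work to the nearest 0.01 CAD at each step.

EXW: the seller makes goods available at their premises; the buyer bears all onward costs.
Seller's account: goods 129361.20 = 129361.20
Buyer's account: inland to port 1011.74 + export clearance 138.30 + freight 2097.86 + destination terminal 1230.00 + duty 281.14 + delivery 1216.94 = 5975.98

Seller: CAD 129361.20; buyer: CAD 5975.98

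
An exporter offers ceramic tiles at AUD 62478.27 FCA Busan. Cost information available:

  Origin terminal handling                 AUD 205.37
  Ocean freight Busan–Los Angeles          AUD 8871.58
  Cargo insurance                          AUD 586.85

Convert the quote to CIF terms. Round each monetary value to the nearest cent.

From FCA to CIF, the seller additionally bears: origin terminal, freight, insurance.
CIF price = 62478.27 + 205.37 + 8871.58 + 586.85 = 72142.07

CIF price: AUD 72142.07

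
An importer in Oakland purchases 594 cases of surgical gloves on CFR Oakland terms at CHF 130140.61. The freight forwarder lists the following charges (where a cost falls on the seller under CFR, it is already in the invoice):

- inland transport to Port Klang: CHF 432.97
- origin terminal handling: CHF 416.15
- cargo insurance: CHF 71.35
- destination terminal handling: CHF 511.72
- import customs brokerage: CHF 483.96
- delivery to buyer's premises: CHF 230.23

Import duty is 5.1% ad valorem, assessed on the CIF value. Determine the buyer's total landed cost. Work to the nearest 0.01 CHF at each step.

CFR: the seller pays costs through ocean freight to the destination port, but not insurance.
Already in the invoice (seller's account under CFR): inland to port, origin terminal — exclude.
CIF value = CFR price + insurance = 130140.61 + 71.35 = 130211.96
Import duty = 130211.96 × 5.1% = 6640.81
Buyer bears: insurance 71.35 + destination terminal 511.72 + brokerage 483.96 + delivery 230.23 + duty 6640.81 = 7938.07
Landed cost = invoice 130140.61 + 7938.07 = 138078.68

Total landed cost: CHF 138078.68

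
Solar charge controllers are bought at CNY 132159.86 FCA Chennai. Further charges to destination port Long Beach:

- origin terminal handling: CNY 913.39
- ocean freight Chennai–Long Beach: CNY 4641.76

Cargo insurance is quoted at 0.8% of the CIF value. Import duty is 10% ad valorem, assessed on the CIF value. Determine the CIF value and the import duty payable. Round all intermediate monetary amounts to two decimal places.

CIF value: CNY 138825.61; import duty: CNY 13882.56

Let C be the CIF value. C = FCA price + pre-shipment costs + freight + 0.8% × C
C − 0.8% × C = 132159.86 + 913.39 + 4641.76
0.992 × C = 137715.01
C = 137715.01 / 0.992 = 138825.61
Insurance premium = 0.8% × 138825.61 = 1110.60
Import duty = 138825.61 × 10% = 13882.56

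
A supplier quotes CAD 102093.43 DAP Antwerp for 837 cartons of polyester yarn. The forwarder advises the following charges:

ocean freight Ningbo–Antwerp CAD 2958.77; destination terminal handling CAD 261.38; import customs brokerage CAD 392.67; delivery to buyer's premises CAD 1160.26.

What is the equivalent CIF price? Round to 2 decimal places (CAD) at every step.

CIF price: CAD 100671.79

Not relevant to the conversion: freight — on the seller under both DAP and CIF; already in the DAP price and stays in the CIF price. brokerage — on the buyer under both terms; not part of either seller's price.
From DAP to CIF, the seller no longer bears: destination terminal, delivery.
CIF price = 102093.43 − 261.38 − 1160.26 = 100671.79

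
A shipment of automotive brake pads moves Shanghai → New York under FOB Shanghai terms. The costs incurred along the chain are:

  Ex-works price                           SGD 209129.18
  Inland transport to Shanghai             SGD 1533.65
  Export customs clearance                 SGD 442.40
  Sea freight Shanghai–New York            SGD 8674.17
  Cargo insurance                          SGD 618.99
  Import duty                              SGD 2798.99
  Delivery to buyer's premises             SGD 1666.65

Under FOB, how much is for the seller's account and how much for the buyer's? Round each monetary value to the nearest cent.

Seller: SGD 211105.23; buyer: SGD 13758.80

FOB: the seller bears costs until goods are on board at the origin port; the buyer bears freight, insurance and all costs thereafter.
Seller's account: goods 209129.18 + inland to port 1533.65 + export clearance 442.40 = 211105.23
Buyer's account: freight 8674.17 + insurance 618.99 + duty 2798.99 + delivery 1666.65 = 13758.80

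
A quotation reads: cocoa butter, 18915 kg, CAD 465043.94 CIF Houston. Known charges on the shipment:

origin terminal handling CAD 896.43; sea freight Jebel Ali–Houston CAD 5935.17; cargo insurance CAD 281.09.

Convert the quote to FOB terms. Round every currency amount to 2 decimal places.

Not relevant to the conversion: origin terminal — on the seller under both CIF and FOB; already in the CIF price and stays in the FOB price.
From CIF to FOB, the seller no longer bears: freight, insurance.
FOB price = 465043.94 − 5935.17 − 281.09 = 458827.68

FOB price: CAD 458827.68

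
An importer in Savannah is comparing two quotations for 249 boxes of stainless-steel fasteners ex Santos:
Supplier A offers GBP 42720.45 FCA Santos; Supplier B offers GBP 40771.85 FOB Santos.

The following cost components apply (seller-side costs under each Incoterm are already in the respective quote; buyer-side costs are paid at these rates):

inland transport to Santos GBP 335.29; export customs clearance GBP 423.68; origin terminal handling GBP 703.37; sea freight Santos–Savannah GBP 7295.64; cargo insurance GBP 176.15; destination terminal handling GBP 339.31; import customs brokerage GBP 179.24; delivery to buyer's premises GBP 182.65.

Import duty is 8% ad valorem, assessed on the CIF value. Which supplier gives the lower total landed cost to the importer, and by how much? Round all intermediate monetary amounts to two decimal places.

Supplier B is cheaper by GBP 2864.13

Supplier A (FCA):
CIF value = FCA price + origin terminal + freight + insurance = 42720.45 + 703.37 + 7295.64 + 176.15 = 50895.61
Import duty = 50895.61 × 8% = 4071.65
Buyer bears (A): 703.37 + 7295.64 + 176.15 + 339.31 + 179.24 + 182.65 = 8876.36
Landed cost (A) = invoice 42720.45 + 8876.36 + duty 4071.65 = 55668.46
Supplier B (FOB):
CIF value = FOB price + freight + insurance = 40771.85 + 7295.64 + 176.15 = 48243.64
Import duty = 48243.64 × 8% = 3859.49
Buyer bears (B): 7295.64 + 176.15 + 339.31 + 179.24 + 182.65 = 8172.99
Landed cost (B) = invoice 40771.85 + 8172.99 + duty 3859.49 = 52804.33
Difference = |55668.46 − 52804.33| = 2864.13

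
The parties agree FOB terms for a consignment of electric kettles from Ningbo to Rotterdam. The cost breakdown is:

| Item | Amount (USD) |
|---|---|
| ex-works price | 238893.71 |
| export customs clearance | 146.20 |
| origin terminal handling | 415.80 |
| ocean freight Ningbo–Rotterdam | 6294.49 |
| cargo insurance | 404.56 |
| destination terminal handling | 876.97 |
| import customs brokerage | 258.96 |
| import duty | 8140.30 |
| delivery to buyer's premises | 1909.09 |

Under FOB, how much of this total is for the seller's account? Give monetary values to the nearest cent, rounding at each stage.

FOB: the seller bears costs until goods are on board at the origin port; the buyer bears freight, insurance and all costs thereafter.
Seller's account: goods 238893.71 + export clearance 146.20 + origin terminal 415.80 = 239455.71
Buyer's account: freight 6294.49 + insurance 404.56 + destination terminal 876.97 + brokerage 258.96 + duty 8140.30 + delivery 1909.09 = 17884.37

Seller's account: USD 239455.71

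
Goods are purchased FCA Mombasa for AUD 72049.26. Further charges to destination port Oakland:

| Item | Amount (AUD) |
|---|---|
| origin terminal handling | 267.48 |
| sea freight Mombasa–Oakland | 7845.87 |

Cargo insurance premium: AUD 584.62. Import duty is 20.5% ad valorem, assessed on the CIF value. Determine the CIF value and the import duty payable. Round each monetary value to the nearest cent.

CIF value: AUD 80747.23; import duty: AUD 16553.18

CIF = FCA price + pre-shipment costs + freight + insurance
CIF = 72049.26 + 267.48 + 7845.87 + 584.62 = 80747.23
Import duty = 80747.23 × 20.5% = 16553.18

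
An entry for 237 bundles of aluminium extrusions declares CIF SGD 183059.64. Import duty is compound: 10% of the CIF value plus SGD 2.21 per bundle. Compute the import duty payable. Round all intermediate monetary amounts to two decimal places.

Import duty: SGD 18829.73

Ad valorem component: 183059.64 × 10% = 18305.96
Specific component: 237 × 2.21 = 523.77
Import duty = 18305.96 + 523.77 = 18829.73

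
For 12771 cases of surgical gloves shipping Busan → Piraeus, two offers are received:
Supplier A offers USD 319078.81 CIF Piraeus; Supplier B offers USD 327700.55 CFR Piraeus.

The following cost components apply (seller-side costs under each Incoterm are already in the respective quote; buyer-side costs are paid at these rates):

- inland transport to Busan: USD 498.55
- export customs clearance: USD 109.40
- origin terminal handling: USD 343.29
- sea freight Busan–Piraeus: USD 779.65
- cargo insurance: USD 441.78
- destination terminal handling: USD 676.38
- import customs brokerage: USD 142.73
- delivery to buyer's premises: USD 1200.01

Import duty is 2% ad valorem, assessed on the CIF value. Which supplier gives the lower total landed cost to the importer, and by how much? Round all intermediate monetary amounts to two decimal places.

Supplier A is cheaper by USD 9244.79

Supplier A (CIF):
The CIF price already equals the CIF value: 319078.81
Import duty = 319078.81 × 2% = 6381.58
Buyer bears (A): 676.38 + 142.73 + 1200.01 = 2019.12
Landed cost (A) = invoice 319078.81 + 2019.12 + duty 6381.58 = 327479.51
Supplier B (CFR):
CIF value = CFR price + insurance = 327700.55 + 441.78 = 328142.33
Import duty = 328142.33 × 2% = 6562.85
Buyer bears (B): 441.78 + 676.38 + 142.73 + 1200.01 = 2460.90
Landed cost (B) = invoice 327700.55 + 2460.90 + duty 6562.85 = 336724.30
Difference = |327479.51 − 336724.30| = 9244.79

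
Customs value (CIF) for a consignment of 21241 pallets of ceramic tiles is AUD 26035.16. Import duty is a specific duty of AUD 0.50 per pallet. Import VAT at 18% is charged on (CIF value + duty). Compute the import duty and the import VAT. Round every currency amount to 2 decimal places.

Import duty = 21241 × 0.50 = 10620.50
VAT base = CIF + duty = 26035.16 + 10620.50 = 36655.66
Import VAT = 36655.66 × 18% = 6598.02

Import duty: AUD 10620.50; import VAT: AUD 6598.02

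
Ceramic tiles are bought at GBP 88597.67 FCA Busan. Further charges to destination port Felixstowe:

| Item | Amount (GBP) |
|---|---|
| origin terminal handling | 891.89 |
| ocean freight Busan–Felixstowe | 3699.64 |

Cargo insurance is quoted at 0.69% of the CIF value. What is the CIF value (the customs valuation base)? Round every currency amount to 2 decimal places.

CIF value: GBP 93836.67

Let C be the CIF value. C = FCA price + pre-shipment costs + freight + 0.69% × C
C − 0.69% × C = 88597.67 + 891.89 + 3699.64
0.9931 × C = 93189.20
C = 93189.20 / 0.9931 = 93836.67
Insurance premium = 0.69% × 93836.67 = 647.47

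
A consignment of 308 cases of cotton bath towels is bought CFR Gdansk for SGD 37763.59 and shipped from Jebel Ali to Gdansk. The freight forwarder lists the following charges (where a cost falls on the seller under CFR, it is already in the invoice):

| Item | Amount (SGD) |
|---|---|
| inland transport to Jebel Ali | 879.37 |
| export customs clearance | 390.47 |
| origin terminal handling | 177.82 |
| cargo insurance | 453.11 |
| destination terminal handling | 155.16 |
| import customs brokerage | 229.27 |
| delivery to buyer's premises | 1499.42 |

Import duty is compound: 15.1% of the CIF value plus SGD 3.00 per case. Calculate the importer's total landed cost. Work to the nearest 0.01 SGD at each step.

Total landed cost: SGD 46795.27

CFR: the seller pays costs through ocean freight to the destination port, but not insurance.
Already in the invoice (seller's account under CFR): inland to port, export clearance, origin terminal — exclude.
CIF value = CFR price + insurance = 37763.59 + 453.11 = 38216.70
Ad valorem component: 38216.70 × 15.1% = 5770.72
Specific component: 308 × 3.00 = 924.00
Import duty = 5770.72 + 924.00 = 6694.72
Buyer bears: insurance 453.11 + destination terminal 155.16 + brokerage 229.27 + delivery 1499.42 + duty 6694.72 = 9031.68
Landed cost = invoice 37763.59 + 9031.68 = 46795.27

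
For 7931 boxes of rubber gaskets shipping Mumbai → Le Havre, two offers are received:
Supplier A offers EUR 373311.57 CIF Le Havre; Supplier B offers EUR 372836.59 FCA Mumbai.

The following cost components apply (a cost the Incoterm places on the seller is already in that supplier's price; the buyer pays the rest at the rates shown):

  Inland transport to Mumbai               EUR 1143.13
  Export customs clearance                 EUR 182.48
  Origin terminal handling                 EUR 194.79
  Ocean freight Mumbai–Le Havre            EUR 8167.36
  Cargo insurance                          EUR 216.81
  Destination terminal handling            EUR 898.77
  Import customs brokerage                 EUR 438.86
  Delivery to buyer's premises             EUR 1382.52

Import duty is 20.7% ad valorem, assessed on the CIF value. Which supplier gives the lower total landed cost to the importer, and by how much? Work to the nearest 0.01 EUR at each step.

Supplier A (CIF):
The CIF price already equals the CIF value: 373311.57
Import duty = 373311.57 × 20.7% = 77275.49
Buyer bears (A): 898.77 + 438.86 + 1382.52 = 2720.15
Landed cost (A) = invoice 373311.57 + 2720.15 + duty 77275.49 = 453307.21
Supplier B (FCA):
CIF value = FCA price + origin terminal + freight + insurance = 372836.59 + 194.79 + 8167.36 + 216.81 = 381415.55
Import duty = 381415.55 × 20.7% = 78953.02
Buyer bears (B): 194.79 + 8167.36 + 216.81 + 898.77 + 438.86 + 1382.52 = 11299.11
Landed cost (B) = invoice 372836.59 + 11299.11 + duty 78953.02 = 463088.72
Difference = |453307.21 − 463088.72| = 9781.51

Supplier A is cheaper by EUR 9781.51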